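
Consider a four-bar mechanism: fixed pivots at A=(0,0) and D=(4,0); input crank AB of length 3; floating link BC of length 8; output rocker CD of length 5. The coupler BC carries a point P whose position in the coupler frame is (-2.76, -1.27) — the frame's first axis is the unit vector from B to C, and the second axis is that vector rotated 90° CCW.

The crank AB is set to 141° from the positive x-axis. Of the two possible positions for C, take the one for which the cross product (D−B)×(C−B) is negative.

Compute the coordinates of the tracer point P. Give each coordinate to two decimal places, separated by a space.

-4.95 3.43

A=(0,0), D=(4.00,0)
B = A + 3.00·(cos141°, sin141°) = (-2.3314, 1.8880)
|BD| = 6.6069
circle(B,8.00) ∩ circle(D,5.00): a=6.2549, h=4.9876
  candidates: C₊=(5.0879,4.8802) cross=32.953; C₋=(2.2374,-4.6790) cross=-32.953
  mode - wants cross < 0 → take C=(2.2374,-4.6790) (cross=-32.953)
ex = (C−B)/|BC| = (0.5711,-0.8209); ey = (0.8209,0.5711)
P = B + -2.76·ex + -1.27·ey = (-4.9502,3.4283)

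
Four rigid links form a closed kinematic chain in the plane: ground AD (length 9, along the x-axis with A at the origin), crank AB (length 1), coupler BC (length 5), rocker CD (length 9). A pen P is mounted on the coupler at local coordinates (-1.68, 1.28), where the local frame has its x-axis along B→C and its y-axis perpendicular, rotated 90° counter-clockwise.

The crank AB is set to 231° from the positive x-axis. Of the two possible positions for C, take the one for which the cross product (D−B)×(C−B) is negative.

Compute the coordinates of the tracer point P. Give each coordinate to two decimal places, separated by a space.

-0.26 1.30

A=(0,0), D=(9.00,0)
B = A + 1.00·(cos231°, sin231°) = (-0.6293, -0.7771)
|BD| = 9.6606
circle(B,5.00) ∩ circle(D,9.00): a=1.9320, h=4.6117
  candidates: C₊=(0.9254,3.9750) cross=44.552; C₋=(1.6674,-5.2185) cross=-44.552
  mode - wants cross < 0 → take C=(1.6674,-5.2185) (cross=-44.552)
ex = (C−B)/|BC| = (0.4593,-0.8883); ey = (0.8883,0.4593)
P = B + -1.68·ex + 1.28·ey = (-0.2640,1.3031)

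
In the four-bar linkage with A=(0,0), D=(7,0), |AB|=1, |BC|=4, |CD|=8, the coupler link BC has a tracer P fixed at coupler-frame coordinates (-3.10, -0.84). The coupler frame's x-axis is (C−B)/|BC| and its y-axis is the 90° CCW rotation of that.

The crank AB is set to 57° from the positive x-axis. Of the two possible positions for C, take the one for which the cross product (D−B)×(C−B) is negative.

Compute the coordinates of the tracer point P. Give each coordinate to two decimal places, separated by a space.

0.46 4.05

A=(0,0), D=(7.00,0)
B = A + 1.00·(cos57°, sin57°) = (0.5446, 0.8387)
|BD| = 6.5096
circle(B,4.00) ∩ circle(D,8.00): a=-0.4320, h=3.9766
  candidates: C₊=(0.6285,4.8378) cross=25.886; C₋=(-0.3961,-3.0491) cross=-25.886
  mode - wants cross < 0 → take C=(-0.3961,-3.0491) (cross=-25.886)
ex = (C−B)/|BC| = (-0.2352,-0.9719); ey = (0.9719,-0.2352)
P = B + -3.10·ex + -0.84·ey = (0.4573,4.0493)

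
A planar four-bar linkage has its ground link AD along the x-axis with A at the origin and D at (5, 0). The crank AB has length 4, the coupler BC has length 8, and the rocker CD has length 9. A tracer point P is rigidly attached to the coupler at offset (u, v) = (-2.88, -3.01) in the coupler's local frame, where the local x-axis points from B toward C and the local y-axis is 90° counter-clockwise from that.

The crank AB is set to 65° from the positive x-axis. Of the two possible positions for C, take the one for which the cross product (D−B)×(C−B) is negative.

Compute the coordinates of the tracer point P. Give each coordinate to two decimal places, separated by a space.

A=(0,0), D=(5.00,0)
B = A + 4.00·(cos65°, sin65°) = (1.6905, 3.6252)
|BD| = 4.9087
circle(B,8.00) ∩ circle(D,9.00): a=0.7227, h=7.9673
  candidates: C₊=(8.0619,8.4632) cross=39.109; C₋=(-3.7064,-2.2802) cross=-39.109
  mode - wants cross < 0 → take C=(-3.7064,-2.2802) (cross=-39.109)
ex = (C−B)/|BC| = (-0.6746,-0.7382); ey = (0.7382,-0.6746)
P = B + -2.88·ex + -3.01·ey = (1.4114,7.7817)

1.41 7.78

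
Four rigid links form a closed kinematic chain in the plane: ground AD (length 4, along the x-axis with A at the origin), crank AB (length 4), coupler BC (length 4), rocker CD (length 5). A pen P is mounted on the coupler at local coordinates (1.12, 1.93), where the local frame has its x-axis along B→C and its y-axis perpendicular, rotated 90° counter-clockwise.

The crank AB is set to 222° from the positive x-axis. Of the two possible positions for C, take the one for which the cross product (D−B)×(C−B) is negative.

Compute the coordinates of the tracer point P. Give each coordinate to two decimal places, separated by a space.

-1.32 -1.17

A=(0,0), D=(4.00,0)
B = A + 4.00·(cos222°, sin222°) = (-2.9726, -2.6765)
|BD| = 7.4686
circle(B,4.00) ∩ circle(D,5.00): a=3.1318, h=2.4883
  candidates: C₊=(-0.9405,0.7689) cross=18.584; C₋=(0.8429,-3.8772) cross=-18.584
  mode - wants cross < 0 → take C=(0.8429,-3.8772) (cross=-18.584)
ex = (C−B)/|BC| = (0.9539,-0.3002); ey = (0.3002,0.9539)
P = B + 1.12·ex + 1.93·ey = (-1.3249,-1.1717)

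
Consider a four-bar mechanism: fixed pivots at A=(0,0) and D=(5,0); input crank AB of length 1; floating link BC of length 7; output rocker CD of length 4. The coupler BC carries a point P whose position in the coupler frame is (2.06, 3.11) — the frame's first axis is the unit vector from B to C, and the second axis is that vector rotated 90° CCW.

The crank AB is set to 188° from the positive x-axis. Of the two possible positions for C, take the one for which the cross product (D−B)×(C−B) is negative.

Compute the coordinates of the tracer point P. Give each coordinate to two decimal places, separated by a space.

2.44 1.32

A=(0,0), D=(5.00,0)
B = A + 1.00·(cos188°, sin188°) = (-0.9903, -0.1392)
|BD| = 5.9919
circle(B,7.00) ∩ circle(D,4.00): a=5.7497, h=3.9927
  candidates: C₊=(4.6651,3.9860) cross=23.924; C₋=(4.8506,-3.9972) cross=-23.924
  mode - wants cross < 0 → take C=(4.8506,-3.9972) (cross=-23.924)
ex = (C−B)/|BC| = (0.8344,-0.5511); ey = (0.5511,0.8344)
P = B + 2.06·ex + 3.11·ey = (2.4427,1.3205)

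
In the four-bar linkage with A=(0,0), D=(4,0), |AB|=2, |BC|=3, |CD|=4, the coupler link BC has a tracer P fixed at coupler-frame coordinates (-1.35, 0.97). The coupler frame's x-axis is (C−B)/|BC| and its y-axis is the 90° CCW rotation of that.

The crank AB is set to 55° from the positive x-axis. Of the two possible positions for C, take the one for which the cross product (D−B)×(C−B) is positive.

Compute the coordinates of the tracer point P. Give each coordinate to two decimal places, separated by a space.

A=(0,0), D=(4.00,0)
B = A + 2.00·(cos55°, sin55°) = (1.1472, 1.6383)
|BD| = 3.2898
circle(B,3.00) ∩ circle(D,4.00): a=0.5810, h=2.9432
  candidates: C₊=(3.1167,3.9013) cross=9.683; C₋=(0.1853,-1.2033) cross=-9.683
  mode + wants cross > 0 → take C=(3.1167,3.9013) (cross=9.683)
ex = (C−B)/|BC| = (0.6565,0.7543); ey = (-0.7543,0.6565)
P = B + -1.35·ex + 0.97·ey = (-0.4708,1.2568)

-0.47 1.26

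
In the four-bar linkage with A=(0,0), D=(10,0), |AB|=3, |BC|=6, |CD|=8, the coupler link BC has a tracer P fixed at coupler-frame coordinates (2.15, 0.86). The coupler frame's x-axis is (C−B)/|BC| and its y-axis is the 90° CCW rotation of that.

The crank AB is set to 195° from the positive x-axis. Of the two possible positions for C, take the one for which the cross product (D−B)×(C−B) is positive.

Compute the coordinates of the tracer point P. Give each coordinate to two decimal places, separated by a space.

-1.46 1.04

A=(0,0), D=(10.00,0)
B = A + 3.00·(cos195°, sin195°) = (-2.8978, -0.7765)
|BD| = 12.9211
circle(B,6.00) ∩ circle(D,8.00): a=5.3771, h=2.6622
  candidates: C₊=(2.3096,2.2040) cross=34.398; C₋=(2.6295,-3.1107) cross=-34.398
  mode + wants cross > 0 → take C=(2.3096,2.2040) (cross=34.398)
ex = (C−B)/|BC| = (0.8679,0.4967); ey = (-0.4967,0.8679)
P = B + 2.15·ex + 0.86·ey = (-1.4590,1.0379)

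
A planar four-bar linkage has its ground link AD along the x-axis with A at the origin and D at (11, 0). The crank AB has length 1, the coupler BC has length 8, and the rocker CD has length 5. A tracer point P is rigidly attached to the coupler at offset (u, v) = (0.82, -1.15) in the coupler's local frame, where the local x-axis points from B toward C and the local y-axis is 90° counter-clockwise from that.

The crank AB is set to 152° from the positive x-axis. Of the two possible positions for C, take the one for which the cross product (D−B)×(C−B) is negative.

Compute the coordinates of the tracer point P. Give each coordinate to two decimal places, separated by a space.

A=(0,0), D=(11.00,0)
B = A + 1.00·(cos152°, sin152°) = (-0.8829, 0.4695)
|BD| = 11.8922
circle(B,8.00) ∩ circle(D,5.00): a=7.5858, h=2.5407
  candidates: C₊=(6.7973,2.7087) cross=30.214; C₋=(6.5967,-2.3687) cross=-30.214
  mode - wants cross < 0 → take C=(6.5967,-2.3687) (cross=-30.214)
ex = (C−B)/|BC| = (0.9350,-0.3548); ey = (0.3548,0.9350)
P = B + 0.82·ex + -1.15·ey = (-0.5243,-0.8966)

-0.52 -0.90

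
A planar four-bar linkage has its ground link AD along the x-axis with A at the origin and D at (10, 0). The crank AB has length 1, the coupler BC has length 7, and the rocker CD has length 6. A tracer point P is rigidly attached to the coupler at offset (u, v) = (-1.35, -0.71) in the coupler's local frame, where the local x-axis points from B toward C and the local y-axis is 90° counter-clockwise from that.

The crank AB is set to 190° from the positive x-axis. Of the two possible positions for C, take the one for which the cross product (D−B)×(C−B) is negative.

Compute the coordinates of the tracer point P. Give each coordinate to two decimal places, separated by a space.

-2.51 -0.15

A=(0,0), D=(10.00,0)
B = A + 1.00·(cos190°, sin190°) = (-0.9848, -0.1736)
|BD| = 10.9862
circle(B,7.00) ∩ circle(D,6.00): a=6.0847, h=3.4606
  candidates: C₊=(5.0445,3.3827) cross=38.019; C₋=(5.1539,-3.5377) cross=-38.019
  mode - wants cross < 0 → take C=(5.1539,-3.5377) (cross=-38.019)
ex = (C−B)/|BC| = (0.8770,-0.4806); ey = (0.4806,0.8770)
P = B + -1.35·ex + -0.71·ey = (-2.5099,-0.1475)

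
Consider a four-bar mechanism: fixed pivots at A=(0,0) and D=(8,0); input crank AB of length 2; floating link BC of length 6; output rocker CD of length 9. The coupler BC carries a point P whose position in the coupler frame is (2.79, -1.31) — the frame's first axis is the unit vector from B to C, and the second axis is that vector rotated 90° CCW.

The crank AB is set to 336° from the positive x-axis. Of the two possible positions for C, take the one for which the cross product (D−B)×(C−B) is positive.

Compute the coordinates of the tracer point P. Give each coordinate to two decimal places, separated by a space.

A=(0,0), D=(8.00,0)
B = A + 2.00·(cos336°, sin336°) = (1.8271, -0.8135)
|BD| = 6.2263
circle(B,6.00) ∩ circle(D,9.00): a=-0.5006, h=5.9791
  candidates: C₊=(0.5496,5.0490) cross=37.227; C₋=(2.1120,-6.8067) cross=-37.227
  mode + wants cross > 0 → take C=(0.5496,5.0490) (cross=37.227)
ex = (C−B)/|BC| = (-0.2129,0.9771); ey = (-0.9771,-0.2129)
P = B + 2.79·ex + -1.31·ey = (2.5130,2.1915)

2.51 2.19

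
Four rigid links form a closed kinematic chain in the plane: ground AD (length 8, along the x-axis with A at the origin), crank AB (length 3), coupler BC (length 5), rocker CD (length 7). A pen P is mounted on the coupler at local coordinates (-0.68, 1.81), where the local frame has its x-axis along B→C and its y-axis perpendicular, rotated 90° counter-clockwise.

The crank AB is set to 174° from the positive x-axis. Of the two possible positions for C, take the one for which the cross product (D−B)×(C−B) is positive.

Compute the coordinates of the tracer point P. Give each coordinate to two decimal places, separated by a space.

-4.40 1.63

A=(0,0), D=(8.00,0)
B = A + 3.00·(cos174°, sin174°) = (-2.9836, 0.3136)
|BD| = 10.9880
circle(B,5.00) ∩ circle(D,7.00): a=4.4019, h=2.3713
  candidates: C₊=(1.4842,2.5583) cross=26.056; C₋=(1.3489,-2.1824) cross=-26.056
  mode + wants cross > 0 → take C=(1.4842,2.5583) (cross=26.056)
ex = (C−B)/|BC| = (0.8936,0.4489); ey = (-0.4489,0.8936)
P = B + -0.68·ex + 1.81·ey = (-4.4038,1.6257)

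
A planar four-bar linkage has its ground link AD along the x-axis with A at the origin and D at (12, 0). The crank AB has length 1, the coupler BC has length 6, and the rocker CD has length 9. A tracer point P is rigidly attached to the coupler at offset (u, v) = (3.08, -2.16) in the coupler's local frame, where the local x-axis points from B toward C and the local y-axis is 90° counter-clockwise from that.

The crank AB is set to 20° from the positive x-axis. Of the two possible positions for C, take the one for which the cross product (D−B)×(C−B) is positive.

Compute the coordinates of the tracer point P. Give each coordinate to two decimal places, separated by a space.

A=(0,0), D=(12.00,0)
B = A + 1.00·(cos20°, sin20°) = (0.9397, 0.3420)
|BD| = 11.0656
circle(B,6.00) ∩ circle(D,9.00): a=3.4995, h=4.8738
  candidates: C₊=(4.5881,5.1053) cross=53.931; C₋=(4.2868,-4.6376) cross=-53.931
  mode + wants cross > 0 → take C=(4.5881,5.1053) (cross=53.931)
ex = (C−B)/|BC| = (0.6081,0.7939); ey = (-0.7939,0.6081)
P = B + 3.08·ex + -2.16·ey = (4.5273,1.4737)

4.53 1.47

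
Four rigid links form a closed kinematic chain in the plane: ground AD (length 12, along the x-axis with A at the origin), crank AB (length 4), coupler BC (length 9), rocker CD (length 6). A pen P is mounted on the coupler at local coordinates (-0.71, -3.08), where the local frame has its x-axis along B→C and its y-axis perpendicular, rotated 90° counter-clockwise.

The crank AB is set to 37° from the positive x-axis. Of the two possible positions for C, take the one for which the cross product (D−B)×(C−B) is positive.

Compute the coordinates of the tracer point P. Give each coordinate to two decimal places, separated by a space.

3.76 -0.70

A=(0,0), D=(12.00,0)
B = A + 4.00·(cos37°, sin37°) = (3.1945, 2.4073)
|BD| = 9.1286
circle(B,9.00) ∩ circle(D,6.00): a=7.0291, h=5.6207
  candidates: C₊=(11.4570,5.9754) cross=51.309; C₋=(8.4926,-4.8681) cross=-51.309
  mode + wants cross > 0 → take C=(11.4570,5.9754) (cross=51.309)
ex = (C−B)/|BC| = (0.9181,0.3965); ey = (-0.3965,0.9181)
P = B + -0.71·ex + -3.08·ey = (3.7638,-0.7018)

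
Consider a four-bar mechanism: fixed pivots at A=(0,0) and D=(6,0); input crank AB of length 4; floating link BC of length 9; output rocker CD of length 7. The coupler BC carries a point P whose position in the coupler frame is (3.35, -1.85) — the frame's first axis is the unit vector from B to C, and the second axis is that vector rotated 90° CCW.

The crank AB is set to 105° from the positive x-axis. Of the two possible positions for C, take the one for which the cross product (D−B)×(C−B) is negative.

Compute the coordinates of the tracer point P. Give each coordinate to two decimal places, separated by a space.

A=(0,0), D=(6.00,0)
B = A + 4.00·(cos105°, sin105°) = (-1.0353, 3.8637)
|BD| = 8.0264
circle(B,9.00) ∩ circle(D,7.00): a=6.0066, h=6.7023
  candidates: C₊=(7.4559,6.8469) cross=53.795; C₋=(1.0033,-4.9024) cross=-53.795
  mode - wants cross < 0 → take C=(1.0033,-4.9024) (cross=-53.795)
ex = (C−B)/|BC| = (0.2265,-0.9740); ey = (0.9740,0.2265)
P = B + 3.35·ex + -1.85·ey = (-2.0784,0.1817)

-2.08 0.18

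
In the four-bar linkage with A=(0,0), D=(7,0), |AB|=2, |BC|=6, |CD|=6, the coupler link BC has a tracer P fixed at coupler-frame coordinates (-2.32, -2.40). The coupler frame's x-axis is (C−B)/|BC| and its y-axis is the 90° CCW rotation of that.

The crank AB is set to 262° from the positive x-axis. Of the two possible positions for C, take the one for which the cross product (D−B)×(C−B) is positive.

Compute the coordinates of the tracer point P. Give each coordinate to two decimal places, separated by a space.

A=(0,0), D=(7.00,0)
B = A + 2.00·(cos262°, sin262°) = (-0.2783, -1.9805)
|BD| = 7.5430
circle(B,6.00) ∩ circle(D,6.00): a=3.7715, h=4.6665
  candidates: C₊=(2.1356,3.5125) cross=35.199; C₋=(4.5861,-5.4930) cross=-35.199
  mode + wants cross > 0 → take C=(2.1356,3.5125) (cross=35.199)
ex = (C−B)/|BC| = (0.4023,0.9155); ey = (-0.9155,0.4023)
P = B + -2.32·ex + -2.40·ey = (0.9855,-5.0701)

0.99 -5.07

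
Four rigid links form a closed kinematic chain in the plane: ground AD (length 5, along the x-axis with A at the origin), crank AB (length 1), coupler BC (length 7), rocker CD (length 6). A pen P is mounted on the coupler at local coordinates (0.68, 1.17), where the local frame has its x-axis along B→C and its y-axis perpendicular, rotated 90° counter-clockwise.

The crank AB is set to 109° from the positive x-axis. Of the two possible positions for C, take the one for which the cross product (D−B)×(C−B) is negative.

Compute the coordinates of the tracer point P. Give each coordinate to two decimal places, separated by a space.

A=(0,0), D=(5.00,0)
B = A + 1.00·(cos109°, sin109°) = (-0.3256, 0.9455)
|BD| = 5.4089
circle(B,7.00) ∩ circle(D,6.00): a=3.9062, h=5.8088
  candidates: C₊=(4.5359,5.9820) cross=31.419; C₋=(2.5050,-5.4567) cross=-31.419
  mode - wants cross < 0 → take C=(2.5050,-5.4567) (cross=-31.419)
ex = (C−B)/|BC| = (0.4044,-0.9146); ey = (0.9146,0.4044)
P = B + 0.68·ex + 1.17·ey = (1.0195,0.7967)

1.02 0.80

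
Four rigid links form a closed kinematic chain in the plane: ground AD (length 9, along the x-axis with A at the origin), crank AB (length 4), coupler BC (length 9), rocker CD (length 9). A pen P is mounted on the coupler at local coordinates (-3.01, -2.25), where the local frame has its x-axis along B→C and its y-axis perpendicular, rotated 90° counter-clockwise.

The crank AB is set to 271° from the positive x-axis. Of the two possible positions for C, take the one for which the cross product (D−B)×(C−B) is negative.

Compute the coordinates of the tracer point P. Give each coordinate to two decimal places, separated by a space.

A=(0,0), D=(9.00,0)
B = A + 4.00·(cos271°, sin271°) = (0.0698, -3.9994)
|BD| = 9.7849
circle(B,9.00) ∩ circle(D,9.00): a=4.8924, h=7.5541
  candidates: C₊=(1.4473,4.8946) cross=73.916; C₋=(7.6225,-8.8940) cross=-73.916
  mode - wants cross < 0 → take C=(7.6225,-8.8940) (cross=-73.916)
ex = (C−B)/|BC| = (0.8392,-0.5438); ey = (0.5438,0.8392)
P = B + -3.01·ex + -2.25·ey = (-3.6798,-4.2506)

-3.68 -4.25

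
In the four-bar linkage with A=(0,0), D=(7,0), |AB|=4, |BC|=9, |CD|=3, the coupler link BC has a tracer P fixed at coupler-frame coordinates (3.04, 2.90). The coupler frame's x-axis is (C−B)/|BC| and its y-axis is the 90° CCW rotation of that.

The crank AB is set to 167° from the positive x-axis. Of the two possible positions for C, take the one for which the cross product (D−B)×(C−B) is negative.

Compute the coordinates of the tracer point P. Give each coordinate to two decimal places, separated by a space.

-0.11 2.72

A=(0,0), D=(7.00,0)
B = A + 4.00·(cos167°, sin167°) = (-3.8975, 0.8998)
|BD| = 10.9346
circle(B,9.00) ∩ circle(D,3.00): a=8.7596, h=2.0663
  candidates: C₊=(5.0024,2.2382) cross=22.594; C₋=(4.6624,-1.8803) cross=-22.594
  mode - wants cross < 0 → take C=(4.6624,-1.8803) (cross=-22.594)
ex = (C−B)/|BC| = (0.9511,-0.3089); ey = (0.3089,0.9511)
P = B + 3.04·ex + 2.90·ey = (-0.1103,2.7189)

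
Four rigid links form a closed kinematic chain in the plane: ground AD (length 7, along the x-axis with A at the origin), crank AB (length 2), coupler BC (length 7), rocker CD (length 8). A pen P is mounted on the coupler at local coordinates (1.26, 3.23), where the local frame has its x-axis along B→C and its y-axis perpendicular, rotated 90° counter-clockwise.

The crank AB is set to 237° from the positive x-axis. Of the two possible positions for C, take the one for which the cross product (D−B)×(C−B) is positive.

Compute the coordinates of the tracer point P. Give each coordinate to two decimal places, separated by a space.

A=(0,0), D=(7.00,0)
B = A + 2.00·(cos237°, sin237°) = (-1.0893, -1.6773)
|BD| = 8.2613
circle(B,7.00) ∩ circle(D,8.00): a=3.2228, h=6.2140
  candidates: C₊=(0.8048,5.0615) cross=51.336; C₋=(3.3281,-7.1075) cross=-51.336
  mode + wants cross > 0 → take C=(0.8048,5.0615) (cross=51.336)
ex = (C−B)/|BC| = (0.2706,0.9627); ey = (-0.9627,0.2706)
P = B + 1.26·ex + 3.23·ey = (-3.8579,0.4096)

-3.86 0.41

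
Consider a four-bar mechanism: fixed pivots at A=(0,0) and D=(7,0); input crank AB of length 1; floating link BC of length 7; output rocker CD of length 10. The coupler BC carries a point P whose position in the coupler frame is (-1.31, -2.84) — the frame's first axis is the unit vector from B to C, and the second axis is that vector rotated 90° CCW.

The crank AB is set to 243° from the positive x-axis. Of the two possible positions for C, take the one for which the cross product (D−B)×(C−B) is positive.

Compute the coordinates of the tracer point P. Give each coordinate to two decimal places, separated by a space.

A=(0,0), D=(7.00,0)
B = A + 1.00·(cos243°, sin243°) = (-0.4540, -0.8910)
|BD| = 7.5071
circle(B,7.00) ∩ circle(D,10.00): a=0.3567, h=6.9909
  candidates: C₊=(-0.9295,6.0928) cross=52.481; C₋=(0.7300,-7.7902) cross=-52.481
  mode + wants cross > 0 → take C=(-0.9295,6.0928) (cross=52.481)
ex = (C−B)/|BC| = (-0.0679,0.9977); ey = (-0.9977,-0.0679)
P = B + -1.31·ex + -2.84·ey = (2.4684,-2.0050)

2.47 -2.01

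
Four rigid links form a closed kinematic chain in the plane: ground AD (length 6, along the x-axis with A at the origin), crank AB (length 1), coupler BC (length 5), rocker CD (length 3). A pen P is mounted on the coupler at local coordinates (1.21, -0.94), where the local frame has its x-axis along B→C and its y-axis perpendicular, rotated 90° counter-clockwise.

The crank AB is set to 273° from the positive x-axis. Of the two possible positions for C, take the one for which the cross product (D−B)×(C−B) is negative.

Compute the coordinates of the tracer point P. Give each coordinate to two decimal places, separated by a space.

0.86 -2.30

A=(0,0), D=(6.00,0)
B = A + 1.00·(cos273°, sin273°) = (0.0523, -0.9986)
|BD| = 6.0309
circle(B,5.00) ∩ circle(D,3.00): a=4.3420, h=2.4794
  candidates: C₊=(3.9238,2.1655) cross=14.953; C₋=(4.7449,-2.7248) cross=-14.953
  mode - wants cross < 0 → take C=(4.7449,-2.7248) (cross=-14.953)
ex = (C−B)/|BC| = (0.9385,-0.3452); ey = (0.3452,0.9385)
P = B + 1.21·ex + -0.94·ey = (0.8634,-2.2986)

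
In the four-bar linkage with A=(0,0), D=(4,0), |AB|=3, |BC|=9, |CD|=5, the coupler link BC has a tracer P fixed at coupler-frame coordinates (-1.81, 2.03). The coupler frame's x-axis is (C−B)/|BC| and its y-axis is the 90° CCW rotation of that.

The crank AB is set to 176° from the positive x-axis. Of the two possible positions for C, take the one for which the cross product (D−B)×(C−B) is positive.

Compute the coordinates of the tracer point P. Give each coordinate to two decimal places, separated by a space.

-5.60 0.98

A=(0,0), D=(4.00,0)
B = A + 3.00·(cos176°, sin176°) = (-2.9927, 0.2093)
|BD| = 6.9958
circle(B,9.00) ∩ circle(D,5.00): a=7.5003, h=4.9745
  candidates: C₊=(4.6531,4.9572) cross=34.801; C₋=(4.3554,-4.9873) cross=-34.801
  mode + wants cross > 0 → take C=(4.6531,4.9572) (cross=34.801)
ex = (C−B)/|BC| = (0.8495,0.5275); ey = (-0.5275,0.8495)
P = B + -1.81·ex + 2.03·ey = (-5.6013,0.9790)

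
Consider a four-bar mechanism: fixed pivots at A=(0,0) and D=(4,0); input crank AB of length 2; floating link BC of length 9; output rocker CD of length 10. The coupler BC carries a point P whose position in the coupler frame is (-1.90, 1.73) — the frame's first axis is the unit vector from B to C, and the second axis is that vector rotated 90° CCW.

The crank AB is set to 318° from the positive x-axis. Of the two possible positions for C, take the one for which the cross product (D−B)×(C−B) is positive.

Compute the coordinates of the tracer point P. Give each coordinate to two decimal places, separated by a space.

A=(0,0), D=(4.00,0)
B = A + 2.00·(cos318°, sin318°) = (1.4863, -1.3383)
|BD| = 2.8478
circle(B,9.00) ∩ circle(D,10.00): a=-1.9121, h=8.7945
  candidates: C₊=(-4.3344,5.5261) cross=25.045; C₋=(3.9314,-9.9998) cross=-25.045
  mode + wants cross > 0 → take C=(-4.3344,5.5261) (cross=25.045)
ex = (C−B)/|BC| = (-0.6467,0.7627); ey = (-0.7627,-0.6467)
P = B + -1.90·ex + 1.73·ey = (1.3956,-3.9063)

1.40 -3.91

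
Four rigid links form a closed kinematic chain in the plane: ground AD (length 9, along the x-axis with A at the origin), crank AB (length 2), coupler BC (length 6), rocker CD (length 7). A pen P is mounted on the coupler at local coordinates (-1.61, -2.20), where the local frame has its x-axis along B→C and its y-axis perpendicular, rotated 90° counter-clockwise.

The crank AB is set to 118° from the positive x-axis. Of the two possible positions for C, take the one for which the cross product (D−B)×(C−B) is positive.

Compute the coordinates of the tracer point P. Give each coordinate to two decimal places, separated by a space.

A=(0,0), D=(9.00,0)
B = A + 2.00·(cos118°, sin118°) = (-0.9389, 1.7659)
|BD| = 10.0946
circle(B,6.00) ∩ circle(D,7.00): a=4.4034, h=4.0756
  candidates: C₊=(4.1095,5.0083) cross=41.141; C₋=(2.6836,-3.0171) cross=-41.141
  mode + wants cross > 0 → take C=(4.1095,5.0083) (cross=41.141)
ex = (C−B)/|BC| = (0.8414,0.5404); ey = (-0.5404,0.8414)
P = B + -1.61·ex + -2.20·ey = (-1.1047,-0.9552)

-1.10 -0.96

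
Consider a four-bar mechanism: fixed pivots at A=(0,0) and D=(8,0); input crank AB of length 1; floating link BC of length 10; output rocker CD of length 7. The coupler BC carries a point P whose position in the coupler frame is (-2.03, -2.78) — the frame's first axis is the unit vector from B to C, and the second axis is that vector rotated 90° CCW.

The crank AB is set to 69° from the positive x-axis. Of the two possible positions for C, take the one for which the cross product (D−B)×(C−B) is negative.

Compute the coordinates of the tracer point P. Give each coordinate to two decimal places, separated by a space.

-3.08 0.78

A=(0,0), D=(8.00,0)
B = A + 1.00·(cos69°, sin69°) = (0.3584, 0.9336)
|BD| = 7.6984
circle(B,10.00) ∩ circle(D,7.00): a=7.1616, h=6.9794
  candidates: C₊=(8.3135,6.9930) cross=53.730; C₋=(6.6207,-6.8628) cross=-53.730
  mode - wants cross < 0 → take C=(6.6207,-6.8628) (cross=-53.730)
ex = (C−B)/|BC| = (0.6262,-0.7796); ey = (0.7796,0.6262)
P = B + -2.03·ex + -2.78·ey = (-3.0803,0.7753)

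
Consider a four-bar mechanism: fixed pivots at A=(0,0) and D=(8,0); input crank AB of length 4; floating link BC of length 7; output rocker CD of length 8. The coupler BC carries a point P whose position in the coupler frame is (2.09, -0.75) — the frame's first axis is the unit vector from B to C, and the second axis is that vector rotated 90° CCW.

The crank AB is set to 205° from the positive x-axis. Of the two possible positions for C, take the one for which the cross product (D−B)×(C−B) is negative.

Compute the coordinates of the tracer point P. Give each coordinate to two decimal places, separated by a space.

A=(0,0), D=(8.00,0)
B = A + 4.00·(cos205°, sin205°) = (-3.6252, -1.6905)
|BD| = 11.7475
circle(B,7.00) ∩ circle(D,8.00): a=5.2353, h=4.6467
  candidates: C₊=(0.8869,3.6612) cross=54.587; C₋=(2.2243,-5.5354) cross=-54.587
  mode - wants cross < 0 → take C=(2.2243,-5.5354) (cross=-54.587)
ex = (C−B)/|BC| = (0.8356,-0.5493); ey = (0.5493,0.8356)
P = B + 2.09·ex + -0.75·ey = (-2.2907,-3.4652)

-2.29 -3.47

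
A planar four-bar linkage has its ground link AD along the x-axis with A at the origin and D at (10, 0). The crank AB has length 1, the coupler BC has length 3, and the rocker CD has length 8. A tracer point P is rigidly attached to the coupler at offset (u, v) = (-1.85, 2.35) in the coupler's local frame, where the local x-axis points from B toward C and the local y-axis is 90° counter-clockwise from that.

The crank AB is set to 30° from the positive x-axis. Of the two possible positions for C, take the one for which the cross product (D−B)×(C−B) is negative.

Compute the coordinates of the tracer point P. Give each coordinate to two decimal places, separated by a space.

A=(0,0), D=(10.00,0)
B = A + 1.00·(cos30°, sin30°) = (0.8660, 0.5000)
|BD| = 9.1476
circle(B,3.00) ∩ circle(D,8.00): a=1.5676, h=2.5579
  candidates: C₊=(2.5711,2.9684) cross=23.398; C₋=(2.2915,-2.1397) cross=-23.398
  mode - wants cross < 0 → take C=(2.2915,-2.1397) (cross=-23.398)
ex = (C−B)/|BC| = (0.4751,-0.8799); ey = (0.8799,0.4751)
P = B + -1.85·ex + 2.35·ey = (2.0548,3.2444)

2.05 3.24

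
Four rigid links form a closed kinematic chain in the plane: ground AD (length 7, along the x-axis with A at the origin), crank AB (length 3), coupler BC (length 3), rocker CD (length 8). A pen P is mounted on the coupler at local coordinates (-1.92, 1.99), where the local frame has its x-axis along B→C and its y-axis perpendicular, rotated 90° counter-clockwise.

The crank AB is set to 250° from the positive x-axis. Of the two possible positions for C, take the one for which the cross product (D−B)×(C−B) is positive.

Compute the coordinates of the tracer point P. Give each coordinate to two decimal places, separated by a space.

A=(0,0), D=(7.00,0)
B = A + 3.00·(cos250°, sin250°) = (-1.0261, -2.8191)
|BD| = 8.5068
circle(B,3.00) ∩ circle(D,8.00): a=1.0207, h=2.8210
  candidates: C₊=(-0.9980,0.1808) cross=23.998; C₋=(0.8718,-5.1425) cross=-23.998
  mode + wants cross > 0 → take C=(-0.9980,0.1808) (cross=23.998)
ex = (C−B)/|BC| = (0.0094,1.0000); ey = (-1.0000,0.0094)
P = B + -1.92·ex + 1.99·ey = (-3.0340,-4.7204)

-3.03 -4.72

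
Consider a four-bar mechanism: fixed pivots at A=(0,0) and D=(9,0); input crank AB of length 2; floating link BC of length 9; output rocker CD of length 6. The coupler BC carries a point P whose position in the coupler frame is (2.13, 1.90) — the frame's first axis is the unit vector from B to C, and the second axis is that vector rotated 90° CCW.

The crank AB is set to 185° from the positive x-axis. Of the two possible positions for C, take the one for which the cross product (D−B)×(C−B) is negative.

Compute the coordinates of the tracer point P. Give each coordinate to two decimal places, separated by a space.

A=(0,0), D=(9.00,0)
B = A + 2.00·(cos185°, sin185°) = (-1.9924, -0.1743)
|BD| = 10.9938
circle(B,9.00) ∩ circle(D,6.00): a=7.5435, h=4.9087
  candidates: C₊=(5.4723,4.8534) cross=53.965; C₋=(5.6280,-4.9628) cross=-53.965
  mode - wants cross < 0 → take C=(5.6280,-4.9628) (cross=-53.965)
ex = (C−B)/|BC| = (0.8467,-0.5321); ey = (0.5321,0.8467)
P = B + 2.13·ex + 1.90·ey = (0.8220,0.3012)

0.82 0.30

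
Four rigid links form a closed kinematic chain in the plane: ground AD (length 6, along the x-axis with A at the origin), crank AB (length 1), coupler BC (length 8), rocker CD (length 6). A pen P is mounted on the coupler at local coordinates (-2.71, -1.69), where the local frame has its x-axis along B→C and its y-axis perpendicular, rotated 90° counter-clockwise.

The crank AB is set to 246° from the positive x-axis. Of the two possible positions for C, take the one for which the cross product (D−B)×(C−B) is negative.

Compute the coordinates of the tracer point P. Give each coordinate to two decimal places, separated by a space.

A=(0,0), D=(6.00,0)
B = A + 1.00·(cos246°, sin246°) = (-0.4067, -0.9135)
|BD| = 6.4715
circle(B,8.00) ∩ circle(D,6.00): a=5.3991, h=5.9034
  candidates: C₊=(4.1049,5.6929) cross=38.204; C₋=(5.7716,-5.9957) cross=-38.204
  mode - wants cross < 0 → take C=(5.7716,-5.9957) (cross=-38.204)
ex = (C−B)/|BC| = (0.7723,-0.6353); ey = (0.6353,0.7723)
P = B + -2.71·ex + -1.69·ey = (-3.5733,-0.4972)

-3.57 -0.50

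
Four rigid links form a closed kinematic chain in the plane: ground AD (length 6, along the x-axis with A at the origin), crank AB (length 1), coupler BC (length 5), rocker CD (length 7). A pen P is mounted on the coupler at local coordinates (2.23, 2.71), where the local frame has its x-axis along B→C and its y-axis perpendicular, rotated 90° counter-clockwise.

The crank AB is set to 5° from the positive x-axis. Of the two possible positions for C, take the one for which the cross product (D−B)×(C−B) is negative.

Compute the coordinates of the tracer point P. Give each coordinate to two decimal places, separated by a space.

A=(0,0), D=(6.00,0)
B = A + 1.00·(cos5°, sin5°) = (0.9962, 0.0872)
|BD| = 5.0046
circle(B,5.00) ∩ circle(D,7.00): a=0.1045, h=4.9989
  candidates: C₊=(1.1877,5.0835) cross=25.017; C₋=(1.0136,-4.9128) cross=-25.017
  mode - wants cross < 0 → take C=(1.0136,-4.9128) (cross=-25.017)
ex = (C−B)/|BC| = (0.0035,-1.0000); ey = (1.0000,0.0035)
P = B + 2.23·ex + 2.71·ey = (3.7139,-2.1334)

3.71 -2.13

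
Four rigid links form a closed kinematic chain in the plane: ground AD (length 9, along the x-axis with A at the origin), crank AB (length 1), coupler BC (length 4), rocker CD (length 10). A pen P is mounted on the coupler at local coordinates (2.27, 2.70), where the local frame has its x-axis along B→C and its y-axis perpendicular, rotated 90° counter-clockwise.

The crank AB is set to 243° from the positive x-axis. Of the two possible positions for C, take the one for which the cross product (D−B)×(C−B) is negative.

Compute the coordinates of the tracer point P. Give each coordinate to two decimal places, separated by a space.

A=(0,0), D=(9.00,0)
B = A + 1.00·(cos243°, sin243°) = (-0.4540, -0.8910)
|BD| = 9.4959
circle(B,4.00) ∩ circle(D,10.00): a=0.3250, h=3.9868
  candidates: C₊=(-0.5045,3.1087) cross=37.858; C₋=(0.2436,-4.8297) cross=-37.858
  mode - wants cross < 0 → take C=(0.2436,-4.8297) (cross=-37.858)
ex = (C−B)/|BC| = (0.1744,-0.9847); ey = (0.9847,0.1744)
P = B + 2.27·ex + 2.70·ey = (2.6005,-2.6553)

2.60 -2.66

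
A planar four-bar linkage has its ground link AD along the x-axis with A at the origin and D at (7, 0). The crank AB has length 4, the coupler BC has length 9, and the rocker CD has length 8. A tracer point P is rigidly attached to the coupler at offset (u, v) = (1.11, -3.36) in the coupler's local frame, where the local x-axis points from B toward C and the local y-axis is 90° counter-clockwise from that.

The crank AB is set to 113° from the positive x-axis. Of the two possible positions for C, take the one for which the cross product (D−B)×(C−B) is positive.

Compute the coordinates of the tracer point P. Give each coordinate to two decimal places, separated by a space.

1.01 1.26

A=(0,0), D=(7.00,0)
B = A + 4.00·(cos113°, sin113°) = (-1.5629, 3.6820)
|BD| = 9.3210
circle(B,9.00) ∩ circle(D,8.00): a=5.5724, h=7.0674
  candidates: C₊=(6.3481,7.9734) cross=65.875; C₋=(0.7645,-5.0118) cross=-65.875
  mode + wants cross > 0 → take C=(6.3481,7.9734) (cross=65.875)
ex = (C−B)/|BC| = (0.8790,0.4768); ey = (-0.4768,0.8790)
P = B + 1.11·ex + -3.36·ey = (1.0149,1.2578)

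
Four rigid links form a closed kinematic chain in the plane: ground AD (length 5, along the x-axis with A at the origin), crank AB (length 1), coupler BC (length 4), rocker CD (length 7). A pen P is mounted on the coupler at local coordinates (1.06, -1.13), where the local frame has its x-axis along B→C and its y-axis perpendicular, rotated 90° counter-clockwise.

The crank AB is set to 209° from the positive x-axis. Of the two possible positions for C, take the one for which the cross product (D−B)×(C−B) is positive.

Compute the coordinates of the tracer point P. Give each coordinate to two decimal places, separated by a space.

0.21 0.63

A=(0,0), D=(5.00,0)
B = A + 1.00·(cos209°, sin209°) = (-0.8746, -0.4848)
|BD| = 5.8946
circle(B,4.00) ∩ circle(D,7.00): a=0.1481, h=3.9973
  candidates: C₊=(-1.0558,3.5111) cross=23.562; C₋=(-0.3982,-4.4563) cross=-23.562
  mode + wants cross > 0 → take C=(-1.0558,3.5111) (cross=23.562)
ex = (C−B)/|BC| = (-0.0453,0.9990); ey = (-0.9990,-0.0453)
P = B + 1.06·ex + -1.13·ey = (0.2062,0.6253)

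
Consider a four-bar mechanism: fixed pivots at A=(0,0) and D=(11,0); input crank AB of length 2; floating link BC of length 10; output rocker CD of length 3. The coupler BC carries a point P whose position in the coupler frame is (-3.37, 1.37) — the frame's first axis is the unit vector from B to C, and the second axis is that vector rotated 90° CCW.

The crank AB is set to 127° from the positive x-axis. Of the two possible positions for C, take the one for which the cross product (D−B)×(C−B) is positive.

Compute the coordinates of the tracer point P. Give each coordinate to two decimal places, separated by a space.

-4.63 2.82

A=(0,0), D=(11.00,0)
B = A + 2.00·(cos127°, sin127°) = (-1.2036, 1.5973)
|BD| = 12.3077
circle(B,10.00) ∩ circle(D,3.00): a=9.8507, h=1.7214
  candidates: C₊=(8.7872,2.0257) cross=21.186; C₋=(8.3404,-1.3880) cross=-21.186
  mode + wants cross > 0 → take C=(8.7872,2.0257) (cross=21.186)
ex = (C−B)/|BC| = (0.9991,0.0428); ey = (-0.0428,0.9991)
P = B + -3.37·ex + 1.37·ey = (-4.6292,2.8216)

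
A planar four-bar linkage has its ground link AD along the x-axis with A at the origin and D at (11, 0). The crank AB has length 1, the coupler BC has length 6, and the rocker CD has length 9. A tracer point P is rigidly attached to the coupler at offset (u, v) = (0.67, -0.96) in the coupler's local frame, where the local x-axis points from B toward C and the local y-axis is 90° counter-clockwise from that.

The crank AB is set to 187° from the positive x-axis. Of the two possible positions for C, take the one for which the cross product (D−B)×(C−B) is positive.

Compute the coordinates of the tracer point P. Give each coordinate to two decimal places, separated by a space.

A=(0,0), D=(11.00,0)
B = A + 1.00·(cos187°, sin187°) = (-0.9925, -0.1219)
|BD| = 11.9932
circle(B,6.00) ∩ circle(D,9.00): a=4.1205, h=4.3613
  candidates: C₊=(3.0834,4.2811) cross=52.306; C₋=(3.1721,-4.4411) cross=-52.306
  mode + wants cross > 0 → take C=(3.0834,4.2811) (cross=52.306)
ex = (C−B)/|BC| = (0.6793,0.7338); ey = (-0.7338,0.6793)
P = B + 0.67·ex + -0.96·ey = (0.1671,-0.2824)

0.17 -0.28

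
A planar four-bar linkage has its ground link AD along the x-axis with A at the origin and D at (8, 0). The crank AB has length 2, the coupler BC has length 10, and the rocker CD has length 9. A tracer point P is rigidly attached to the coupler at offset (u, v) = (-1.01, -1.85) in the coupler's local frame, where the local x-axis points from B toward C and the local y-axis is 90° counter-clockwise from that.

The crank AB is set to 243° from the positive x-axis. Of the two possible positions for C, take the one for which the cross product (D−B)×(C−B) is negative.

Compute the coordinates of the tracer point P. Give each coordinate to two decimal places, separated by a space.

A=(0,0), D=(8.00,0)
B = A + 2.00·(cos243°, sin243°) = (-0.9080, -1.7820)
|BD| = 9.0845
circle(B,10.00) ∩ circle(D,9.00): a=5.5880, h=8.2930
  candidates: C₊=(2.9447,7.4460) cross=75.338; C₋=(6.1982,-8.8178) cross=-75.338
  mode - wants cross < 0 → take C=(6.1982,-8.8178) (cross=-75.338)
ex = (C−B)/|BC| = (0.7106,-0.7036); ey = (0.7036,0.7106)
P = B + -1.01·ex + -1.85·ey = (-2.9273,-2.3860)

-2.93 -2.39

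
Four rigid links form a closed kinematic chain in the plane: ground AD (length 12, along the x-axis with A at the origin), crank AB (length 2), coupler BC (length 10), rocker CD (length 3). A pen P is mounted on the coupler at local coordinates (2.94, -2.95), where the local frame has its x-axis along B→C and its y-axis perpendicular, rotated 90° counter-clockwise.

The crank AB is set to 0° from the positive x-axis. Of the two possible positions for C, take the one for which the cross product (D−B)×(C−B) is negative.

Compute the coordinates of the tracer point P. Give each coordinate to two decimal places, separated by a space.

A=(0,0), D=(12.00,0)
B = A + 2.00·(cos0°, sin0°) = (2.0000, 0.0000)
|BD| = 10.0000
circle(B,10.00) ∩ circle(D,3.00): a=9.5500, h=2.9661
  candidates: C₊=(11.5500,2.9661) cross=29.661; C₋=(11.5500,-2.9661) cross=-29.661
  mode - wants cross < 0 → take C=(11.5500,-2.9661) (cross=-29.661)
ex = (C−B)/|BC| = (0.9550,-0.2966); ey = (0.2966,0.9550)
P = B + 2.94·ex + -2.95·ey = (3.9327,-3.6893)

3.93 -3.69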